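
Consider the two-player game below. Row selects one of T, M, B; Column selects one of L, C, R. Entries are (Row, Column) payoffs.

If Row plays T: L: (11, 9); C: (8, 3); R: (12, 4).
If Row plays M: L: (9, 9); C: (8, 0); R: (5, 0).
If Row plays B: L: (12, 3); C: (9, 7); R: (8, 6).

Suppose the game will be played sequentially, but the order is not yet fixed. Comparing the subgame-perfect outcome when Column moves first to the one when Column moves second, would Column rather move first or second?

If Row leads: Column's best replies are T→L, M→L, B→C; Row's induced payoffs 11, 9, 9; outcome (T, L), payoffs (11, 9).
If Column leads: Row's best replies are L→B, C→B, R→T; Column's induced payoffs 3, 7, 4; outcome (B, C), payoffs (9, 7).
Column gets 7 moving first and 9 moving second, so Column prefers to move second.

second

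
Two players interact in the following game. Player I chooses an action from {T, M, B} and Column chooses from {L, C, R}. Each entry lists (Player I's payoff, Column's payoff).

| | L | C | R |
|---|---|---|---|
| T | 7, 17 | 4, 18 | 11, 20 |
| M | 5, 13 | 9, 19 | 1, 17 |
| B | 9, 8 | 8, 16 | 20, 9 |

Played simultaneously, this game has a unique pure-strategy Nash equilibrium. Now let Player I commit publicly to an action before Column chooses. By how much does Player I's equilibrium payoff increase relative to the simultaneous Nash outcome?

2

Work backward from Column's decision.
- T: Column compares 17, 18, 20 and picks R; Player I would get 11.
- M: Column compares 13, 19, 17 and picks C; Player I would get 9.
- B: Column compares 8, 16, 9 and picks C; Player I would get 8.
Among 11, 9, 8, the best is 11 at T. Subgame-perfect outcome: (T, R) with payoffs (11, 20).
Now find the simultaneous Nash equilibrium.
Player I's best replies: L→B; C→M; R→B.
Column's best replies: T→R; M→C; B→C.
Only (M, C) has each player best-responding; Nash payoffs (9, 19).
Player I's commitment gain: 11 − 9 = 2.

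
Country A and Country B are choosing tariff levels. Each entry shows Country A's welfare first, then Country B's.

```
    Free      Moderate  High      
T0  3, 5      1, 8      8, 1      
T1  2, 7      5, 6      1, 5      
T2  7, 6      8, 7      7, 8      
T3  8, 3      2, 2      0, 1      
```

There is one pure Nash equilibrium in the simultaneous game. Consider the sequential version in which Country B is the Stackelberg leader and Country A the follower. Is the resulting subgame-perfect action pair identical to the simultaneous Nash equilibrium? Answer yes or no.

no

Solve by backward induction (Country B leads).
- Free: Country A compares 3, 2, 7, 8 and picks T3; Country B would get 3.
- Moderate: Country A compares 1, 5, 8, 2 and picks T2; Country B would get 7.
- High: Country A compares 8, 1, 7, 0 and picks T0; Country B would get 1.
Country B's induced payoffs are 3, 7, 1, so Country B commits to Moderate. Subgame-perfect outcome: (T2, Moderate) with payoffs (8, 7).
Now find the simultaneous Nash equilibrium.
Country A's best replies: Free→T3; Moderate→T2; High→T0.
Country B's best replies: T0→Moderate; T1→Free; T2→High; T3→Free.
Only (T3, Free) has each player best-responding; Nash payoffs (8, 3).
Sequential outcome (T2, Moderate) differs from the Nash profile (T3, Free).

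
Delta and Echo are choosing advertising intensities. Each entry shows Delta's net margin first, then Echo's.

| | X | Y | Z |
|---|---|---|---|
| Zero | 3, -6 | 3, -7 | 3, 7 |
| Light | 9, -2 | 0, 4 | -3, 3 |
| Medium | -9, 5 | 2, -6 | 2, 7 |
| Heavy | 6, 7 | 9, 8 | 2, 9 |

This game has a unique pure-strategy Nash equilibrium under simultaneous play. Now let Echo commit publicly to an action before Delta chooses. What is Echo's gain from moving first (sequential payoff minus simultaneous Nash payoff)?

1

Work backward from Delta's decision.
- X: Delta compares 3, 9, -9, 6 and picks Light; Echo would get -2.
- Y: Delta compares 3, 0, 2, 9 and picks Heavy; Echo would get 8.
- Z: Delta compares 3, -3, 2, 2 and picks Zero; Echo would get 7.
Among -2, 8, 7, the best is 8 at Y. Subgame-perfect outcome: (Heavy, Y) with payoffs (9, 8).
For the simultaneous game, intersect best replies.
Delta's best replies: X→Light; Y→Heavy; Z→Zero.
Echo's best replies: Zero→Z; Light→Y; Medium→Z; Heavy→Z.
The unique mutual best reply is (Zero, Z), giving (3, 7).
Echo's commitment gain: 8 − 7 = 1.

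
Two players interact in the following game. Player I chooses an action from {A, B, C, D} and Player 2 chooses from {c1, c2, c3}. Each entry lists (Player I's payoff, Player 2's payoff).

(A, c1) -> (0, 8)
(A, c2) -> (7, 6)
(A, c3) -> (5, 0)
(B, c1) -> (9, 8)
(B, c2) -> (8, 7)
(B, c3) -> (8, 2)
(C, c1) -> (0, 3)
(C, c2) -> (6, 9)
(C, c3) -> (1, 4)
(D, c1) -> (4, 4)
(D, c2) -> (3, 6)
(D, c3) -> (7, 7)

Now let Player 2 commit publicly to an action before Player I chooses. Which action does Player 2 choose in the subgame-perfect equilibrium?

Solve by backward induction (Player 2 leads).
- c1: BR = B, leader payoff 8.
- c2: BR = B, leader payoff 7.
- c3: BR = B, leader payoff 2.
Among 8, 7, 2, the best is 8 at c1. Subgame-perfect outcome: (B, c1) with payoffs (9, 8).

c1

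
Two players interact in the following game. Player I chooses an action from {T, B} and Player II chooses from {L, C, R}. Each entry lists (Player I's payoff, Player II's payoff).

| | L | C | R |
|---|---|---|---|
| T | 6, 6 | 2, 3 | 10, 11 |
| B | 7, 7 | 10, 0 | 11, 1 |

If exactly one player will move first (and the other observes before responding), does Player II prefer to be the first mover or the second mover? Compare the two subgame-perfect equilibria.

second

If Player I leads: Player II's best replies are T→R, B→L; Player I's induced payoffs 10, 7; outcome (T, R), payoffs (10, 11).
If Player II leads: Player I's best replies are L→B, C→B, R→B; Player II's induced payoffs 7, 0, 1; outcome (B, L), payoffs (7, 7).
Player II gets 7 moving first and 11 moving second, so Player II prefers to move second.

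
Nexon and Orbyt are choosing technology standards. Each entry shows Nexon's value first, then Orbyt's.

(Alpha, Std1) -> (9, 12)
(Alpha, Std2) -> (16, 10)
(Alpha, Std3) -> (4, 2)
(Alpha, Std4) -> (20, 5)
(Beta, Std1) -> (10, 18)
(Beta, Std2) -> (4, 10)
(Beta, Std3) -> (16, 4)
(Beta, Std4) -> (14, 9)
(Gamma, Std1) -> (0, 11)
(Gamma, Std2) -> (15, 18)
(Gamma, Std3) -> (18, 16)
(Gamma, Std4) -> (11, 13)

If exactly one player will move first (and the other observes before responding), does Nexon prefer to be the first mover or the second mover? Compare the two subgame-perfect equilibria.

first

If Nexon leads: Orbyt's best replies are Alpha→Std1, Beta→Std1, Gamma→Std2; Nexon's induced payoffs 9, 10, 15; outcome (Gamma, Std2), payoffs (15, 18).
If Orbyt leads: Nexon's best replies are Std1→Beta, Std2→Alpha, Std3→Gamma, Std4→Alpha; Orbyt's induced payoffs 18, 10, 16, 5; outcome (Beta, Std1), payoffs (10, 18).
Nexon gets 15 moving first and 10 moving second, so Nexon prefers to move first.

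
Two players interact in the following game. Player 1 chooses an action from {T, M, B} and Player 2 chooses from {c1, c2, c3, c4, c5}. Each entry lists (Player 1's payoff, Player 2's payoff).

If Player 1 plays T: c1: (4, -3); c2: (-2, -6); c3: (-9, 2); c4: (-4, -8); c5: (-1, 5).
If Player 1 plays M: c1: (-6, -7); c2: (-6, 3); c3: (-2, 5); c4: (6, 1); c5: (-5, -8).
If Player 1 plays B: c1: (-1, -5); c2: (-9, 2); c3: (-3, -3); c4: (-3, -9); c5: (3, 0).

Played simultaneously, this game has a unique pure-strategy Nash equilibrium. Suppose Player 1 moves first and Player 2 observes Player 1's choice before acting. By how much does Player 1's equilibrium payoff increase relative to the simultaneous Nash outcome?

Backward induction with Player 1 moving first.
- T: Player 2 compares -3, -6, 2, -8, 5 and picks c5; Player 1 would get -1.
- M: Player 2 compares -7, 3, 5, 1, -8 and picks c3; Player 1 would get -2.
- B: Player 2 compares -5, 2, -3, -9, 0 and picks c2; Player 1 would get -9.
Player 1's induced payoffs are -1, -2, -9, so Player 1 commits to T. Subgame-perfect outcome: (T, c5) with payoffs (-1, 5).
For the simultaneous game, intersect best replies.
Player 1's best replies: c1→T; c2→T; c3→M; c4→M; c5→B.
Player 2's best replies: T→c5; M→c3; B→c2.
The unique mutual best reply is (M, c3), giving (-2, 5).
Player 1's commitment gain: -1 − -2 = 1.

1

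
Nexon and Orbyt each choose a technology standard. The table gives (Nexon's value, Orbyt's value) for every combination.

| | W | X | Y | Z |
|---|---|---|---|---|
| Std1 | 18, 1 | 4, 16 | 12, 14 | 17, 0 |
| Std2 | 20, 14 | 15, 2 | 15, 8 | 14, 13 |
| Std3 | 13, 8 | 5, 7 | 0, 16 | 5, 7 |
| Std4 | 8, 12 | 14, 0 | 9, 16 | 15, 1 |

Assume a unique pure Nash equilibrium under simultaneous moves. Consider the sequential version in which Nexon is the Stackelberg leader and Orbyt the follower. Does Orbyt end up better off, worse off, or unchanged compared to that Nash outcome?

Orbyt best-responds to each possible Nexon move:
- Std1: Orbyt compares 1, 16, 14, 0 and picks X; Nexon would get 4.
- Std2: Orbyt compares 14, 2, 8, 13 and picks W; Nexon would get 20.
- Std3: Orbyt compares 8, 7, 16, 7 and picks Y; Nexon would get 0.
- Std4: Orbyt compares 12, 0, 16, 1 and picks Y; Nexon would get 9.
Among 4, 20, 0, 9, the best is 20 at Std2. Subgame-perfect outcome: (Std2, W) with payoffs (20, 14).
Now find the simultaneous Nash equilibrium.
Nexon's best replies: W→Std2; X→Std2; Y→Std2; Z→Std1.
Orbyt's best replies: Std1→X; Std2→W; Std3→Y; Std4→Y.
The unique mutual best reply is (Std2, W), giving (20, 14).
Orbyt earns 14 sequentially versus 14 at the Nash outcome: unchanged.

unchanged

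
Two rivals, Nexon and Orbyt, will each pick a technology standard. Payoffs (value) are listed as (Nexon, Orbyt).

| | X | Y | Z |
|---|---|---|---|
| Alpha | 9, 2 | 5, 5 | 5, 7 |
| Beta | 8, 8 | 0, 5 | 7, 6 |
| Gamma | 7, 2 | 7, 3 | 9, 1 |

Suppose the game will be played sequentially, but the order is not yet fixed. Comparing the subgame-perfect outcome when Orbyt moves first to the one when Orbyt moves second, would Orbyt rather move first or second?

second

If Nexon leads: Orbyt's best replies are Alpha→Z, Beta→X, Gamma→Y; Nexon's induced payoffs 5, 8, 7; outcome (Beta, X), payoffs (8, 8).
If Orbyt leads: Nexon's best replies are X→Alpha, Y→Gamma, Z→Gamma; Orbyt's induced payoffs 2, 3, 1; outcome (Gamma, Y), payoffs (7, 3).
Orbyt gets 3 moving first and 8 moving second, so Orbyt prefers to move second.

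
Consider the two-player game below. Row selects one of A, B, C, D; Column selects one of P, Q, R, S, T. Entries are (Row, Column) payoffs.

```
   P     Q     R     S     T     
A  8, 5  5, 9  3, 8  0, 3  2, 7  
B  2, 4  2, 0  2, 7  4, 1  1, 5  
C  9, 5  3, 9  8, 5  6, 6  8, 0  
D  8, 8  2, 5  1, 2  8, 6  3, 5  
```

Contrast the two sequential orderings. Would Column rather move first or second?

first

If Row leads: Column's best replies are A→Q, B→R, C→Q, D→P; Row's induced payoffs 5, 2, 3, 8; outcome (D, P), payoffs (8, 8).
If Column leads: Row's best replies are P→C, Q→A, R→C, S→D, T→C; Column's induced payoffs 5, 9, 5, 6, 0; outcome (A, Q), payoffs (5, 9).
Column gets 9 moving first and 8 moving second, so Column prefers to move first.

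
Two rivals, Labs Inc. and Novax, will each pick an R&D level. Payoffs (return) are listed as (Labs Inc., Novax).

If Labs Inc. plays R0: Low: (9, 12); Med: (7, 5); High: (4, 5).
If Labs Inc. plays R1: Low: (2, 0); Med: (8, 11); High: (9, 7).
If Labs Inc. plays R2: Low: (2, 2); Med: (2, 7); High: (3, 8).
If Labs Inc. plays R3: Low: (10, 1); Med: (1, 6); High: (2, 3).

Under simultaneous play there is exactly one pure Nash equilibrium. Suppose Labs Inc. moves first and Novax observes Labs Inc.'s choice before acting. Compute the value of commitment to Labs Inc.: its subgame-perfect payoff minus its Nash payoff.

Work backward from Novax's decision.
- R0: Novax compares 12, 5, 5 and picks Low; Labs Inc. would get 9.
- R1: Novax compares 0, 11, 7 and picks Med; Labs Inc. would get 8.
- R2: Novax compares 2, 7, 8 and picks High; Labs Inc. would get 3.
- R3: Novax compares 1, 6, 3 and picks Med; Labs Inc. would get 1.
Maximizing over 9, 8, 3, 1, Labs Inc. chooses R0. Subgame-perfect outcome: (R0, Low) with payoffs (9, 12).
For the simultaneous game, intersect best replies.
Labs Inc.'s best replies: Low→R3; Med→R1; High→R1.
Novax's best replies: R0→Low; R1→Med; R2→High; R3→Med.
The unique mutual best reply is (R1, Med), giving (8, 11).
Labs Inc.'s commitment gain: 9 − 8 = 1.

1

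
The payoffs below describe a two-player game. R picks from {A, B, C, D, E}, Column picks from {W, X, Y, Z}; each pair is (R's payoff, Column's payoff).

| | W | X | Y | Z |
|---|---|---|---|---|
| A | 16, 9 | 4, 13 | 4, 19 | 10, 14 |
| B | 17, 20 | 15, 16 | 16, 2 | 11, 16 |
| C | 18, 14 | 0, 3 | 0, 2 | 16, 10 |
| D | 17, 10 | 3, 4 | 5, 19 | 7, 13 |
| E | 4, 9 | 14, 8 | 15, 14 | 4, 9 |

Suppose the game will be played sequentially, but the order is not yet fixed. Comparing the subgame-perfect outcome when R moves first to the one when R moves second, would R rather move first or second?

first

If R leads: Column's best replies are A→Y, B→W, C→W, D→Y, E→Y; R's induced payoffs 4, 17, 18, 5, 15; outcome (C, W), payoffs (18, 14).
If Column leads: R's best replies are W→C, X→B, Y→B, Z→C; Column's induced payoffs 14, 16, 2, 10; outcome (B, X), payoffs (15, 16).
R gets 18 moving first and 15 moving second, so R prefers to move first.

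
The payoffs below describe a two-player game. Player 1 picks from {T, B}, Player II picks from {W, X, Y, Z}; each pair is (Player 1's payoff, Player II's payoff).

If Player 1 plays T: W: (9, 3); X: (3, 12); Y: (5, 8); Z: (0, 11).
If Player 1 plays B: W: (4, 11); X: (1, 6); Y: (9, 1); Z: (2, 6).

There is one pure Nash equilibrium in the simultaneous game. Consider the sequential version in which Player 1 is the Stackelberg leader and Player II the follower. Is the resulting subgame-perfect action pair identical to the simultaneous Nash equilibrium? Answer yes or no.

no

Solve by backward induction (Player 1 leads).
- T: BR = X, leader payoff 3.
- B: BR = W, leader payoff 4.
Player 1's induced payoffs are 3, 4, so Player 1 commits to B. Subgame-perfect outcome: (B, W) with payoffs (4, 11).
For the simultaneous game, intersect best replies.
Player 1's best replies: W→T; X→T; Y→B; Z→B.
Player II's best replies: T→X; B→W.
Only (T, X) has each player best-responding; Nash payoffs (3, 12).
Sequential outcome (B, W) differs from the Nash profile (T, X).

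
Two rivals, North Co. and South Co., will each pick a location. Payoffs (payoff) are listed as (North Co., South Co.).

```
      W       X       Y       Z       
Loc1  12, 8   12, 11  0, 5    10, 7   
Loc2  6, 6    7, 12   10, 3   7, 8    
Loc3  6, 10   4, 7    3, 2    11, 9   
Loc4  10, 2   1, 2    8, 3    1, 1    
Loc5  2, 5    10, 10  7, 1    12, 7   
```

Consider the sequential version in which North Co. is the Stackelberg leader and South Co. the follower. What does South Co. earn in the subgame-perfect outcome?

11

Work backward from South Co.'s decision.
- Loc1 → South Co. plays X (best of 8, 11, 5, 7); North Co. gets 12.
- Loc2 → South Co. plays X (best of 6, 12, 3, 8); North Co. gets 7.
- Loc3 → South Co. plays W (best of 10, 7, 2, 9); North Co. gets 6.
- Loc4 → South Co. plays Y (best of 2, 2, 3, 1); North Co. gets 8.
- Loc5 → South Co. plays X (best of 5, 10, 1, 7); North Co. gets 10.
Among 12, 7, 6, 8, 10, the best is 12 at Loc1. Subgame-perfect outcome: (Loc1, X) with payoffs (12, 11).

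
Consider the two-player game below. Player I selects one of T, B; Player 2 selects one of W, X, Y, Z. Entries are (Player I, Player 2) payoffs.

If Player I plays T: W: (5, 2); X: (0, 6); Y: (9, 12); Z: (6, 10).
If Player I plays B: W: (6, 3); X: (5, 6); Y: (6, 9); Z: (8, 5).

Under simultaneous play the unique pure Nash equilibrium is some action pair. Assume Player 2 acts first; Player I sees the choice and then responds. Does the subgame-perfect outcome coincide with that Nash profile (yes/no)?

Work backward from Player I's decision.
- W: Player I compares 5, 6 and picks B; Player 2 would get 3.
- X: Player I compares 0, 5 and picks B; Player 2 would get 6.
- Y: Player I compares 9, 6 and picks T; Player 2 would get 12.
- Z: Player I compares 6, 8 and picks B; Player 2 would get 5.
Maximizing over 3, 6, 12, 5, Player 2 chooses Y. Subgame-perfect outcome: (T, Y) with payoffs (9, 12).
Under simultaneous play:
Player I's best replies: W→B; X→B; Y→T; Z→B.
Player 2's best replies: T→Y; B→Y.
The unique mutual best reply is (T, Y), giving (9, 12).
Sequential outcome (T, Y) coincides with the Nash profile (T, Y).

yes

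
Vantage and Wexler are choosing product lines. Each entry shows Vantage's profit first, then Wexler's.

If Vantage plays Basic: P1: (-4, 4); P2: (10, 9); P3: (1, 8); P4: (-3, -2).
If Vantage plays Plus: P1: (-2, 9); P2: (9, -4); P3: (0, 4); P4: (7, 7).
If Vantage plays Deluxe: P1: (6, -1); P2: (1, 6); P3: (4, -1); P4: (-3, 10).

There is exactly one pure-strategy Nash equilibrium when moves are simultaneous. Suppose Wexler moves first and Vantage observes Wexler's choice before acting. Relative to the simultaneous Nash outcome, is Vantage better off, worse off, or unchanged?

Backward induction with Wexler moving first.
- P1 → Vantage plays Deluxe (best of -4, -2, 6); Wexler gets -1.
- P2 → Vantage plays Basic (best of 10, 9, 1); Wexler gets 9.
- P3 → Vantage plays Deluxe (best of 1, 0, 4); Wexler gets -1.
- P4 → Vantage plays Plus (best of -3, 7, -3); Wexler gets 7.
Maximizing over -1, 9, -1, 7, Wexler chooses P2. Subgame-perfect outcome: (Basic, P2) with payoffs (10, 9).
Under simultaneous play:
Vantage's best replies: P1→Deluxe; P2→Basic; P3→Deluxe; P4→Plus.
Wexler's best replies: Basic→P2; Plus→P1; Deluxe→P4.
Only (Basic, P2) has each player best-responding; Nash payoffs (10, 9).
Vantage earns 10 sequentially versus 10 at the Nash outcome: unchanged.

unchanged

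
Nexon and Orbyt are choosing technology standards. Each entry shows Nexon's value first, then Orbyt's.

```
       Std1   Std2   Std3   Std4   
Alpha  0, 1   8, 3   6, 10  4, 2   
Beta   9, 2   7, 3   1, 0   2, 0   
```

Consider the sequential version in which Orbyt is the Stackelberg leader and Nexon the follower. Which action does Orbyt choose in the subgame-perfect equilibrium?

Std3

Backward induction with Orbyt moving first.
- Std1 → Nexon plays Beta (best of 0, 9); Orbyt gets 2.
- Std2 → Nexon plays Alpha (best of 8, 7); Orbyt gets 3.
- Std3 → Nexon plays Alpha (best of 6, 1); Orbyt gets 10.
- Std4 → Nexon plays Alpha (best of 4, 2); Orbyt gets 2.
Orbyt's induced payoffs are 2, 3, 10, 2, so Orbyt commits to Std3. Subgame-perfect outcome: (Alpha, Std3) with payoffs (6, 10).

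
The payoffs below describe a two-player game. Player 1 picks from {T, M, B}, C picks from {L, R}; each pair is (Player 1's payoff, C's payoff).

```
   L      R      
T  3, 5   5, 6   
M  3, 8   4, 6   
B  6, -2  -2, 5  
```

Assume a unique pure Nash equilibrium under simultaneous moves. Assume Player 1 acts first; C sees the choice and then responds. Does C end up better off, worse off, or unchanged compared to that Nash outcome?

unchanged

Solve by backward induction (Player 1 leads).
- T: C compares 5, 6 and picks R; Player 1 would get 5.
- M: C compares 8, 6 and picks L; Player 1 would get 3.
- B: C compares -2, 5 and picks R; Player 1 would get -2.
Player 1's induced payoffs are 5, 3, -2, so Player 1 commits to T. Subgame-perfect outcome: (T, R) with payoffs (5, 6).
Under simultaneous play:
Player 1's best replies: L→B; R→T.
C's best replies: T→R; M→L; B→R.
The unique mutual best reply is (T, R), giving (5, 6).
C earns 6 sequentially versus 6 at the Nash outcome: unchanged.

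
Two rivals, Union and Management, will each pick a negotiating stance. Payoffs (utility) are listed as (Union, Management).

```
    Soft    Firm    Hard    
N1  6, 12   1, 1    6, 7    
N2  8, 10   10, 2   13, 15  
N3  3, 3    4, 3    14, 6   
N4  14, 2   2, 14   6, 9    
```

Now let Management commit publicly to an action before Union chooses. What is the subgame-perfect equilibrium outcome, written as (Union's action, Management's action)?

(N3, Hard)

Work backward from Union's decision.
- Soft: Union compares 6, 8, 3, 14 and picks N4; Management would get 2.
- Firm: Union compares 1, 10, 4, 2 and picks N2; Management would get 2.
- Hard: Union compares 6, 13, 14, 6 and picks N3; Management would get 6.
Among 2, 2, 6, the best is 6 at Hard. Subgame-perfect outcome: (N3, Hard) with payoffs (14, 6).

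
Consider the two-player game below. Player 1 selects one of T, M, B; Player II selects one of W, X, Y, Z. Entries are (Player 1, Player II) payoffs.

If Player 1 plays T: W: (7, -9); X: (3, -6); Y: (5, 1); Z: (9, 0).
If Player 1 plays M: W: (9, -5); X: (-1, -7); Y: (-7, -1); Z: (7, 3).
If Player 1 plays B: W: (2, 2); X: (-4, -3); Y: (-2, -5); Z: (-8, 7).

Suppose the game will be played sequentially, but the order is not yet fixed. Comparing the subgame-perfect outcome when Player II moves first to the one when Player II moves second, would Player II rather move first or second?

If Player 1 leads: Player II's best replies are T→Y, M→Z, B→Z; Player 1's induced payoffs 5, 7, -8; outcome (M, Z), payoffs (7, 3).
If Player II leads: Player 1's best replies are W→M, X→T, Y→T, Z→T; Player II's induced payoffs -5, -6, 1, 0; outcome (T, Y), payoffs (5, 1).
Player II gets 1 moving first and 3 moving second, so Player II prefers to move second.

second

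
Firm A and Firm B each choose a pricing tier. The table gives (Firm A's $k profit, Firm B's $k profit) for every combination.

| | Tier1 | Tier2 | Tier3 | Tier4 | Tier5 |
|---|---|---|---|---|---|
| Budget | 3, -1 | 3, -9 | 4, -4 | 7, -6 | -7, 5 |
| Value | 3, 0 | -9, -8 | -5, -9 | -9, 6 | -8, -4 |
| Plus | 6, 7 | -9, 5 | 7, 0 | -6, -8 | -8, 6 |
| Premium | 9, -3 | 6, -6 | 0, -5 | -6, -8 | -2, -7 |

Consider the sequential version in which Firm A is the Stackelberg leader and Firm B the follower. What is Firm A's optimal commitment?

Backward induction with Firm A moving first.
- Budget: Firm B compares -1, -9, -4, -6, 5 and picks Tier5; Firm A would get -7.
- Value: Firm B compares 0, -8, -9, 6, -4 and picks Tier4; Firm A would get -9.
- Plus: Firm B compares 7, 5, 0, -8, 6 and picks Tier1; Firm A would get 6.
- Premium: Firm B compares -3, -6, -5, -8, -7 and picks Tier1; Firm A would get 9.
Maximizing over -7, -9, 6, 9, Firm A chooses Premium. Subgame-perfect outcome: (Premium, Tier1) with payoffs (9, -3).

Premium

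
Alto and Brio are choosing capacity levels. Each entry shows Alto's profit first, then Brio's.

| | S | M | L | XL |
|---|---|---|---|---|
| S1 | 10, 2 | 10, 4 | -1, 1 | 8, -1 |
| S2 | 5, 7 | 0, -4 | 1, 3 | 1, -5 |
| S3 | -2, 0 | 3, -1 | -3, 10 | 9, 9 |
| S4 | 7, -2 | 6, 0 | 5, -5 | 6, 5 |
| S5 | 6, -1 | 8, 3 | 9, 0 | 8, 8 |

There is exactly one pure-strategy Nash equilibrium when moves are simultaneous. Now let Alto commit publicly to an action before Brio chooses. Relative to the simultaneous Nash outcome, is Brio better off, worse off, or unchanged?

unchanged

Solve by backward induction (Alto leads).
- S1 → Brio plays M (best of 2, 4, 1, -1); Alto gets 10.
- S2 → Brio plays S (best of 7, -4, 3, -5); Alto gets 5.
- S3 → Brio plays L (best of 0, -1, 10, 9); Alto gets -3.
- S4 → Brio plays XL (best of -2, 0, -5, 5); Alto gets 6.
- S5 → Brio plays XL (best of -1, 3, 0, 8); Alto gets 8.
Alto's induced payoffs are 10, 5, -3, 6, 8, so Alto commits to S1. Subgame-perfect outcome: (S1, M) with payoffs (10, 4).
Now find the simultaneous Nash equilibrium.
Alto's best replies: S→S1; M→S1; L→S5; XL→S3.
Brio's best replies: S1→M; S2→S; S3→L; S4→XL; S5→XL.
Only (S1, M) has each player best-responding; Nash payoffs (10, 4).
Brio earns 4 sequentially versus 4 at the Nash outcome: unchanged.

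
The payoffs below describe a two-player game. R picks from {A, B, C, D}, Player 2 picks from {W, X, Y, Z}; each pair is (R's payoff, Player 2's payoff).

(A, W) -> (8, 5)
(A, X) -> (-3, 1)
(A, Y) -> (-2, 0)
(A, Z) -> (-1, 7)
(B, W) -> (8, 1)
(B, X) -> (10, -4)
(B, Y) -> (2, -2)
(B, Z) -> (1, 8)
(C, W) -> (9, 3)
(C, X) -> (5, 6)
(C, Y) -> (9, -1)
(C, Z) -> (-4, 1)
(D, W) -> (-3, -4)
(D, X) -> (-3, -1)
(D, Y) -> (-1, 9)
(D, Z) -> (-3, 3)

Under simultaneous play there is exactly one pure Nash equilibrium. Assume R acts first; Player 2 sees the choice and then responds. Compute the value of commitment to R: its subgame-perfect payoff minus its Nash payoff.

Backward induction with R moving first.
- A: Player 2 compares 5, 1, 0, 7 and picks Z; R would get -1.
- B: Player 2 compares 1, -4, -2, 8 and picks Z; R would get 1.
- C: Player 2 compares 3, 6, -1, 1 and picks X; R would get 5.
- D: Player 2 compares -4, -1, 9, 3 and picks Y; R would get -1.
Among -1, 1, 5, -1, the best is 5 at C. Subgame-perfect outcome: (C, X) with payoffs (5, 6).
For the simultaneous game, intersect best replies.
R's best replies: W→C; X→B; Y→C; Z→B.
Player 2's best replies: A→Z; B→Z; C→X; D→Y.
The unique mutual best reply is (B, Z), giving (1, 8).
R's commitment gain: 5 − 1 = 4.

4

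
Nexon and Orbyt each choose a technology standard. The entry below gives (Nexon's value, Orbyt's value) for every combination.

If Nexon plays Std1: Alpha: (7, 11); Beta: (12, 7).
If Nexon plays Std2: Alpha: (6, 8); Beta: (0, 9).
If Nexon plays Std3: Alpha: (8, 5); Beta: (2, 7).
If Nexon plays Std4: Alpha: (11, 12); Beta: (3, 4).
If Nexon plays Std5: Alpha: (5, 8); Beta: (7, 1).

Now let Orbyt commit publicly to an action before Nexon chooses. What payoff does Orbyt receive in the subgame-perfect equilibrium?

12

Nexon best-responds to each possible Orbyt move:
- Alpha: BR = Std4, leader payoff 12.
- Beta: BR = Std1, leader payoff 7.
Orbyt's induced payoffs are 12, 7, so Orbyt commits to Alpha. Subgame-perfect outcome: (Std4, Alpha) with payoffs (11, 12).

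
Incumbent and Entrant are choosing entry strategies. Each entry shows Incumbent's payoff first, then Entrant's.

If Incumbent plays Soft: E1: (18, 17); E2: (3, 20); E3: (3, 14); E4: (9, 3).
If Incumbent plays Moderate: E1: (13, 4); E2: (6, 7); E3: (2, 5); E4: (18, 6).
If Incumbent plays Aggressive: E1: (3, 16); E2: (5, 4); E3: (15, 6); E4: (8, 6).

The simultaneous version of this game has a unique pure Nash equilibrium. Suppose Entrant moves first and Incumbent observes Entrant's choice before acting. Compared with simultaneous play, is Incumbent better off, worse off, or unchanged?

Incumbent best-responds to each possible Entrant move:
- E1 → Incumbent plays Soft (best of 18, 13, 3); Entrant gets 17.
- E2 → Incumbent plays Moderate (best of 3, 6, 5); Entrant gets 7.
- E3 → Incumbent plays Aggressive (best of 3, 2, 15); Entrant gets 6.
- E4 → Incumbent plays Moderate (best of 9, 18, 8); Entrant gets 6.
Entrant's induced payoffs are 17, 7, 6, 6, so Entrant commits to E1. Subgame-perfect outcome: (Soft, E1) with payoffs (18, 17).
For the simultaneous game, intersect best replies.
Incumbent's best replies: E1→Soft; E2→Moderate; E3→Aggressive; E4→Moderate.
Entrant's best replies: Soft→E2; Moderate→E2; Aggressive→E1.
The unique mutual best reply is (Moderate, E2), giving (6, 7).
Incumbent earns 18 sequentially versus 6 at the Nash outcome: better off.

better off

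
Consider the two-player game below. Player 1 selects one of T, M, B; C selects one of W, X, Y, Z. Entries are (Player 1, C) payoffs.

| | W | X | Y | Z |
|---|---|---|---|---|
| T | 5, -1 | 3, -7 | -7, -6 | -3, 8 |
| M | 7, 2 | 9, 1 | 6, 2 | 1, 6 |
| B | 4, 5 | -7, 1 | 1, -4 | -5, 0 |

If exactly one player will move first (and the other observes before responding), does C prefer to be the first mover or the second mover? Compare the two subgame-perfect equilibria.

If Player 1 leads: C's best replies are T→Z, M→Z, B→W; Player 1's induced payoffs -3, 1, 4; outcome (B, W), payoffs (4, 5).
If C leads: Player 1's best replies are W→M, X→M, Y→M, Z→M; C's induced payoffs 2, 1, 2, 6; outcome (M, Z), payoffs (1, 6).
C gets 6 moving first and 5 moving second, so C prefers to move first.

first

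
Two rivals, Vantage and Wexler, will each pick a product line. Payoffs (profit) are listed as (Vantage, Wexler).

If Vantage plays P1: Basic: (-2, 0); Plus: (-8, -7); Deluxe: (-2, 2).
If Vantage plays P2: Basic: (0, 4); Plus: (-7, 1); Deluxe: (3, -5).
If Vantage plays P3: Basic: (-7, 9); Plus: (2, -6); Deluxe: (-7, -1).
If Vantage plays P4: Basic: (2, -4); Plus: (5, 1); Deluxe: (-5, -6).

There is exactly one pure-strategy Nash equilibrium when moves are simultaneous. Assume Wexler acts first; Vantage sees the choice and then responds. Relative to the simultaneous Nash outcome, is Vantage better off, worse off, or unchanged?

unchanged

Work backward from Vantage's decision.
- Basic: BR = P4, leader payoff -4.
- Plus: BR = P4, leader payoff 1.
- Deluxe: BR = P2, leader payoff -5.
Among -4, 1, -5, the best is 1 at Plus. Subgame-perfect outcome: (P4, Plus) with payoffs (5, 1).
For the simultaneous game, intersect best replies.
Vantage's best replies: Basic→P4; Plus→P4; Deluxe→P2.
Wexler's best replies: P1→Deluxe; P2→Basic; P3→Basic; P4→Plus.
The unique mutual best reply is (P4, Plus), giving (5, 1).
Vantage earns 5 sequentially versus 5 at the Nash outcome: unchanged.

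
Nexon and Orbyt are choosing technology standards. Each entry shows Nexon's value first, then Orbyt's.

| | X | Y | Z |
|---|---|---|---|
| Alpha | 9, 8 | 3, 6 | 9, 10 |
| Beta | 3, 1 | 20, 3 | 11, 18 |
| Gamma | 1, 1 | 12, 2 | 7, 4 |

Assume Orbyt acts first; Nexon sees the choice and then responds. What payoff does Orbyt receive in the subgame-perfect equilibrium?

Backward induction with Orbyt moving first.
- X: BR = Alpha, leader payoff 8.
- Y: BR = Beta, leader payoff 3.
- Z: BR = Beta, leader payoff 18.
Orbyt's induced payoffs are 8, 3, 18, so Orbyt commits to Z. Subgame-perfect outcome: (Beta, Z) with payoffs (11, 18).

18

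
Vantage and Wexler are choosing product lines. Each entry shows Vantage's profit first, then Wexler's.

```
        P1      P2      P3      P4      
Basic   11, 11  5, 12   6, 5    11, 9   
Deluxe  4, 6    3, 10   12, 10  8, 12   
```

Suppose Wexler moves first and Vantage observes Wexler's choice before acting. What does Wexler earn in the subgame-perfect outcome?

12

Backward induction with Wexler moving first.
- P1: BR = Basic, leader payoff 11.
- P2: BR = Basic, leader payoff 12.
- P3: BR = Deluxe, leader payoff 10.
- P4: BR = Basic, leader payoff 9.
Wexler's induced payoffs are 11, 12, 10, 9, so Wexler commits to P2. Subgame-perfect outcome: (Basic, P2) with payoffs (5, 12).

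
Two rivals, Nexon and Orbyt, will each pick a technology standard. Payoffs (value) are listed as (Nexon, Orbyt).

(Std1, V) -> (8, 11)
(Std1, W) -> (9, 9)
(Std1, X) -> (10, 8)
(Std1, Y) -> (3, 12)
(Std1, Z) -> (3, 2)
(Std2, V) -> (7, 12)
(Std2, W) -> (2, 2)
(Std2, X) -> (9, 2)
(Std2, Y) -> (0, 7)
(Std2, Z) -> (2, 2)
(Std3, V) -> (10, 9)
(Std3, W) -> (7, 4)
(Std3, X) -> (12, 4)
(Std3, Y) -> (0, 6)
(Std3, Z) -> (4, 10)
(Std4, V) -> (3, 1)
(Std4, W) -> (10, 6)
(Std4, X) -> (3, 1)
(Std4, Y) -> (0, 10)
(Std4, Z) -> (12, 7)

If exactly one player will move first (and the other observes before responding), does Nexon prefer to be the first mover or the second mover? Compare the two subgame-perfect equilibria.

first

If Nexon leads: Orbyt's best replies are Std1→Y, Std2→V, Std3→Z, Std4→Y; Nexon's induced payoffs 3, 7, 4, 0; outcome (Std2, V), payoffs (7, 12).
If Orbyt leads: Nexon's best replies are V→Std3, W→Std4, X→Std3, Y→Std1, Z→Std4; Orbyt's induced payoffs 9, 6, 4, 12, 7; outcome (Std1, Y), payoffs (3, 12).
Nexon gets 7 moving first and 3 moving second, so Nexon prefers to move first.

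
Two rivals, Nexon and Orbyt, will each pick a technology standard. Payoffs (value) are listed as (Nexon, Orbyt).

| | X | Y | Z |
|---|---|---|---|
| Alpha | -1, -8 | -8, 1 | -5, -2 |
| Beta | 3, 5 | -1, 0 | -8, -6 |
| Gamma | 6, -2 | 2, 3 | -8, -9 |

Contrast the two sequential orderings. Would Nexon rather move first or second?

first

If Nexon leads: Orbyt's best replies are Alpha→Y, Beta→X, Gamma→Y; Nexon's induced payoffs -8, 3, 2; outcome (Beta, X), payoffs (3, 5).
If Orbyt leads: Nexon's best replies are X→Gamma, Y→Gamma, Z→Alpha; Orbyt's induced payoffs -2, 3, -2; outcome (Gamma, Y), payoffs (2, 3).
Nexon gets 3 moving first and 2 moving second, so Nexon prefers to move first.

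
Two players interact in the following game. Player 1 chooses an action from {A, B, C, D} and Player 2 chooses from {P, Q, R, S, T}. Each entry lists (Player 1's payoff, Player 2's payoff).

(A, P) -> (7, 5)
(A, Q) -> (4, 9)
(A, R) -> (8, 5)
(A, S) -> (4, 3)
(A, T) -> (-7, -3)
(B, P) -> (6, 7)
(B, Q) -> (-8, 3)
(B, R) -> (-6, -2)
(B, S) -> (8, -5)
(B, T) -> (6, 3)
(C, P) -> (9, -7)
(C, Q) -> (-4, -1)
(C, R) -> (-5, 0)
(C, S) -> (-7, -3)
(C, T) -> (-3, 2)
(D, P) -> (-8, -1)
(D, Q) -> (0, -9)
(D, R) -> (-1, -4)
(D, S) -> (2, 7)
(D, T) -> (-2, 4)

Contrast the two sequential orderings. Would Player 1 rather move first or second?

first

If Player 1 leads: Player 2's best replies are A→Q, B→P, C→T, D→S; Player 1's induced payoffs 4, 6, -3, 2; outcome (B, P), payoffs (6, 7).
If Player 2 leads: Player 1's best replies are P→C, Q→A, R→A, S→B, T→B; Player 2's induced payoffs -7, 9, 5, -5, 3; outcome (A, Q), payoffs (4, 9).
Player 1 gets 6 moving first and 4 moving second, so Player 1 prefers to move first.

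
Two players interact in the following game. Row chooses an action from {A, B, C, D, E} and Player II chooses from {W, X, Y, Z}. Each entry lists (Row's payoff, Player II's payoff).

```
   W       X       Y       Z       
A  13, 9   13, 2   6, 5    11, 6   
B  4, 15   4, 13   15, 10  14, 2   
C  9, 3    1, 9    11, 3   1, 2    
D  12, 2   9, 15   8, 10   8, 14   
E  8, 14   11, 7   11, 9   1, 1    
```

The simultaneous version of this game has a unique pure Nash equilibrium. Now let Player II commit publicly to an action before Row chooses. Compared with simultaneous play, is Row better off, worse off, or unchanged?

better off

Solve by backward induction (Player II leads).
- W → Row plays A (best of 13, 4, 9, 12, 8); Player II gets 9.
- X → Row plays A (best of 13, 4, 1, 9, 11); Player II gets 2.
- Y → Row plays B (best of 6, 15, 11, 8, 11); Player II gets 10.
- Z → Row plays B (best of 11, 14, 1, 8, 1); Player II gets 2.
Player II's induced payoffs are 9, 2, 10, 2, so Player II commits to Y. Subgame-perfect outcome: (B, Y) with payoffs (15, 10).
Under simultaneous play:
Row's best replies: W→A; X→A; Y→B; Z→B.
Player II's best replies: A→W; B→W; C→X; D→X; E→W.
The unique mutual best reply is (A, W), giving (13, 9).
Row earns 15 sequentially versus 13 at the Nash outcome: better off.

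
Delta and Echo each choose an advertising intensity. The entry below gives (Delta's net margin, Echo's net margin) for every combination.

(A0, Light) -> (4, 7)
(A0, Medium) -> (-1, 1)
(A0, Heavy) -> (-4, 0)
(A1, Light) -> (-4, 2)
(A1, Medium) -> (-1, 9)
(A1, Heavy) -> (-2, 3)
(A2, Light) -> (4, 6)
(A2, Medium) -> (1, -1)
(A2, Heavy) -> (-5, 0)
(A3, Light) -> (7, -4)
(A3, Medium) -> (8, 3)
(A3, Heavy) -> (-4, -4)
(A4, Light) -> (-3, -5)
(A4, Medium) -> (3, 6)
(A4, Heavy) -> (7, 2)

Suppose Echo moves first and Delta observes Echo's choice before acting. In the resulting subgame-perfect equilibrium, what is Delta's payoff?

8

Delta best-responds to each possible Echo move:
- Light: Delta compares 4, -4, 4, 7, -3 and picks A3; Echo would get -4.
- Medium: Delta compares -1, -1, 1, 8, 3 and picks A3; Echo would get 3.
- Heavy: Delta compares -4, -2, -5, -4, 7 and picks A4; Echo would get 2.
Maximizing over -4, 3, 2, Echo chooses Medium. Subgame-perfect outcome: (A3, Medium) with payoffs (8, 3).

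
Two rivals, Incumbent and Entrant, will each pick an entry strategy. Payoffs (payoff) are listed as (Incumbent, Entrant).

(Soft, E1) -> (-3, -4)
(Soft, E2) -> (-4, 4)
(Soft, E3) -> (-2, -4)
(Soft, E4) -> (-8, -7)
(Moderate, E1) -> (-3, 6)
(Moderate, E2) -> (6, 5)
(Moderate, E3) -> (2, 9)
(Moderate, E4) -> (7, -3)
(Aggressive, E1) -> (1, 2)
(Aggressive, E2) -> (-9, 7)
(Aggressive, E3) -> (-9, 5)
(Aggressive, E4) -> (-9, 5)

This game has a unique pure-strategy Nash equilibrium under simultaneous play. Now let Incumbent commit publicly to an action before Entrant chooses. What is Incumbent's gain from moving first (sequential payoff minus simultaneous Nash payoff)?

0

Work backward from Entrant's decision.
- Soft → Entrant plays E2 (best of -4, 4, -4, -7); Incumbent gets -4.
- Moderate → Entrant plays E3 (best of 6, 5, 9, -3); Incumbent gets 2.
- Aggressive → Entrant plays E2 (best of 2, 7, 5, 5); Incumbent gets -9.
Among -4, 2, -9, the best is 2 at Moderate. Subgame-perfect outcome: (Moderate, E3) with payoffs (2, 9).
Under simultaneous play:
Incumbent's best replies: E1→Aggressive; E2→Moderate; E3→Moderate; E4→Moderate.
Entrant's best replies: Soft→E2; Moderate→E3; Aggressive→E2.
Only (Moderate, E3) has each player best-responding; Nash payoffs (2, 9).
Incumbent's commitment gain: 2 − 2 = 0.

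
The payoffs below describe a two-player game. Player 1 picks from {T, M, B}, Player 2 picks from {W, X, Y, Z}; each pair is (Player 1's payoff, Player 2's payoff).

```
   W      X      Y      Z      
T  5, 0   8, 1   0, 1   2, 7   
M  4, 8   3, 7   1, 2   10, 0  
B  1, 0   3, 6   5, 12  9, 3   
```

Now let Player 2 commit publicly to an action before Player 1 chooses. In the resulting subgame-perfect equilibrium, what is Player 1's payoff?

5

Work backward from Player 1's decision.
- W → Player 1 plays T (best of 5, 4, 1); Player 2 gets 0.
- X → Player 1 plays T (best of 8, 3, 3); Player 2 gets 1.
- Y → Player 1 plays B (best of 0, 1, 5); Player 2 gets 12.
- Z → Player 1 plays M (best of 2, 10, 9); Player 2 gets 0.
Player 2's induced payoffs are 0, 1, 12, 0, so Player 2 commits to Y. Subgame-perfect outcome: (B, Y) with payoffs (5, 12).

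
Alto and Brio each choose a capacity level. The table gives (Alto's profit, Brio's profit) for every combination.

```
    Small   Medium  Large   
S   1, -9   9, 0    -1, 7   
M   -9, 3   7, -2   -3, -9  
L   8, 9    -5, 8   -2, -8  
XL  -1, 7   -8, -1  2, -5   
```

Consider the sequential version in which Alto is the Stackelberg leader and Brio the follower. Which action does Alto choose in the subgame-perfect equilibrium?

L

Brio best-responds to each possible Alto move:
- S: BR = Large, leader payoff -1.
- M: BR = Small, leader payoff -9.
- L: BR = Small, leader payoff 8.
- XL: BR = Small, leader payoff -1.
Maximizing over -1, -9, 8, -1, Alto chooses L. Subgame-perfect outcome: (L, Small) with payoffs (8, 9).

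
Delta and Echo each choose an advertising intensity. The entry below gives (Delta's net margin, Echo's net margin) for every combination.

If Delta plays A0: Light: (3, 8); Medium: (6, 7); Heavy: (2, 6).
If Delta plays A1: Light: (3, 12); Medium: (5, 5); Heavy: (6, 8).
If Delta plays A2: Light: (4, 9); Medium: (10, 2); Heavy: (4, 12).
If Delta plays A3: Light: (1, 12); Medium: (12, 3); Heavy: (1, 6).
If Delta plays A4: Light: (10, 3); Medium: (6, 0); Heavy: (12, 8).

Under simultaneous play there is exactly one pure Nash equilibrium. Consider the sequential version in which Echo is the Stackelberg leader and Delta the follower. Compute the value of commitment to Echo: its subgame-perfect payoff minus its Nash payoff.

Delta best-responds to each possible Echo move:
- Light: Delta compares 3, 3, 4, 1, 10 and picks A4; Echo would get 3.
- Medium: Delta compares 6, 5, 10, 12, 6 and picks A3; Echo would get 3.
- Heavy: Delta compares 2, 6, 4, 1, 12 and picks A4; Echo would get 8.
Echo's induced payoffs are 3, 3, 8, so Echo commits to Heavy. Subgame-perfect outcome: (A4, Heavy) with payoffs (12, 8).
For the simultaneous game, intersect best replies.
Delta's best replies: Light→A4; Medium→A3; Heavy→A4.
Echo's best replies: A0→Light; A1→Light; A2→Heavy; A3→Light; A4→Heavy.
Only (A4, Heavy) has each player best-responding; Nash payoffs (12, 8).
Echo's commitment gain: 8 − 8 = 0.

0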